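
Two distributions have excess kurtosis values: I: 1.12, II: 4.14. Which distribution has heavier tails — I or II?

II

Higher excess kurtosis ⇒ heavier tails relative to the normal distribution.
1.12 vs 4.14: the larger is 4.14, so II has heavier tails.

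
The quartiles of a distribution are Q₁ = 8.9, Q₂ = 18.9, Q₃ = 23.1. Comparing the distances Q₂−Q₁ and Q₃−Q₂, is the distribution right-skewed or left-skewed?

left-skewed

Q₂ − Q₁ = 10.0;  Q₃ − Q₂ = 4.2
Q₂ − Q₁ > Q₃ − Q₂ ⇒ the lower half is more spread out ⇒ left-skewed.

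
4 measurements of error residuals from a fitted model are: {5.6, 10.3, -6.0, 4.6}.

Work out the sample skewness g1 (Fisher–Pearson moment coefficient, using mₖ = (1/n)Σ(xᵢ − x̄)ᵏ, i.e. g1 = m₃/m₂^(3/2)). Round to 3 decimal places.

x̄ = (5.6 + 10.3 - 6.0 + 4.6) / 4 = 3.6250
deviations (xᵢ − x̄): 1.9750, 6.6750, -9.6250, 0.9750
Σ(xᵢ − x̄)² = 142.0475 ⇒ m₂ = 142.0475/4 = 35.51188
Σ(xᵢ − x̄)³ = -585.6266 ⇒ m₃ = -585.6266/4 = -146.40666
m₂^(3/2) = 35.51188^(1.5) = 211.62180
g1 = m₃ / m₂^(3/2) = -146.40666 / 211.62180 ≈ -0.692

-0.692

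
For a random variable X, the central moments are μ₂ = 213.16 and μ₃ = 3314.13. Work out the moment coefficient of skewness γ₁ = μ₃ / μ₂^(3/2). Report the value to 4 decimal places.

σ = √μ₂ = √213.16 = 14.60000
σ³ = μ₂^(3/2) = 3112.13600
γ₁ = μ₃/σ³ = 3314.13 / 3112.13600 ≈ 1.0649

1.0649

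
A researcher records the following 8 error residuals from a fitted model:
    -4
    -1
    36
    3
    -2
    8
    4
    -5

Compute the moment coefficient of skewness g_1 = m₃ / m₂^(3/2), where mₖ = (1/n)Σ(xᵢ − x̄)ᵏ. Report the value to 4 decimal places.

1.8109

x̄ = (-4 - 1 + 36 + 3 - 2 + 8 + 4 - 5) / 8 = 4.8750
deviations (xᵢ − x̄): -8.8750, -5.8750, 31.1250, -1.8750, -6.8750, 3.1250, -0.8750, -9.8750
Σ(xᵢ − x̄)² = 1240.8750 ⇒ m₂ = 1240.8750/8 = 155.10938
Σ(xᵢ − x̄)³ = 27986.3438 ⇒ m₃ = 27986.3438/8 = 3498.29297
m₂^(3/2) = 155.10938^(1.5) = 1931.77736
g_1 = m₃ / m₂^(3/2) = 3498.29297 / 1931.77736 ≈ 1.8109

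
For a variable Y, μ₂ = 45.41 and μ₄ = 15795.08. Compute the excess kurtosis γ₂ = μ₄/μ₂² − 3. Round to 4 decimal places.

4.6598

μ₂² = 45.41² = 2062.06810
μ₄/μ₂² = 15795.08 / 2062.06810 = 7.65982
γ₂ = 7.65982 − 3 ≈ 4.6598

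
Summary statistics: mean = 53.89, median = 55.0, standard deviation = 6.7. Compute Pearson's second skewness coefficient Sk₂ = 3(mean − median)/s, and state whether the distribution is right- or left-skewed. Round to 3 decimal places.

-0.497, left-skewed

Sk₂ = 3(53.89 − 55.0) / 6.7 = 3 × -1.1100 / 6.7
    = -3.3300 / 6.7 ≈ -0.497
Sk₂ < 0 ⇒ mean < median ⇒ left-skewed (negative skew).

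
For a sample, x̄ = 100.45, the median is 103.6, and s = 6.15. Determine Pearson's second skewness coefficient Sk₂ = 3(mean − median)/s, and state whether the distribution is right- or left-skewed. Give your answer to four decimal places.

Sk₂ = 3(100.45 − 103.6) / 6.15 = 3 × -3.1500 / 6.15
    = -9.4500 / 6.15 ≈ -1.5366
Sk₂ < 0 ⇒ mean < median ⇒ left-skewed (negative skew).

-1.5366, left-skewed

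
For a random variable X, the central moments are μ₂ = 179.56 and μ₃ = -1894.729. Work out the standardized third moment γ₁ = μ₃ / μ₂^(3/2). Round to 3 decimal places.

σ = √μ₂ = √179.56 = 13.40000
σ³ = μ₂^(3/2) = 2406.10400
γ₁ = μ₃/σ³ = -1894.729 / 2406.10400 ≈ -0.787

-0.787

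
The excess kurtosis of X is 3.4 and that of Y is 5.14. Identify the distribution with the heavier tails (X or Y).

Higher excess kurtosis ⇒ heavier tails relative to the normal distribution.
3.4 vs 5.14: the larger is 5.14, so Y has heavier tails.

Y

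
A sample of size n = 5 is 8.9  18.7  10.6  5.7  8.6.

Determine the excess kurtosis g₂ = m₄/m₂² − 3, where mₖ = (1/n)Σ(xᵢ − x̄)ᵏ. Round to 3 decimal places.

x̄ = 10.5000
Σ(xᵢ − x̄)² = 96.4600 ⇒ m₂ = 19.29200
Σ(xᵢ − x̄)⁴ = 5071.6450 ⇒ m₄ = 1014.32900
m₂² = 372.18126
g₂ = m₄/m₂² − 3 = 2.72536 − 3 ≈ -0.275

-0.275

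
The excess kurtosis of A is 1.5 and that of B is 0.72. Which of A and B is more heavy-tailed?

A

Higher excess kurtosis ⇒ heavier tails relative to the normal distribution.
1.5 vs 0.72: the larger is 1.5, so A has heavier tails.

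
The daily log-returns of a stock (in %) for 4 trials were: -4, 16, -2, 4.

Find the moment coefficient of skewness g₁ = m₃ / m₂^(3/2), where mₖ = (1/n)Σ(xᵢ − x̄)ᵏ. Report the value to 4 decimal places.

0.7207

x̄ = (-4 + 16 - 2 + 4) / 4 = 3.5000
deviations (xᵢ − x̄): -7.5000, 12.5000, -5.5000, 0.5000
Σ(xᵢ − x̄)² = 243.0000 ⇒ m₂ = 243.0000/4 = 60.75000
Σ(xᵢ − x̄)³ = 1365.0000 ⇒ m₃ = 1365.0000/4 = 341.25000
m₂^(3/2) = 60.75000^(1.5) = 473.49939
g₁ = m₃ / m₂^(3/2) = 341.25000 / 473.49939 ≈ 0.7207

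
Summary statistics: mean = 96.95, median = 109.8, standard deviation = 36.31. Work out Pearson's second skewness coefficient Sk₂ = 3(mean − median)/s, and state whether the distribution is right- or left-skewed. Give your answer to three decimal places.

-1.062, left-skewed

Sk₂ = 3(96.95 − 109.8) / 36.31 = 3 × -12.8500 / 36.31
    = -38.5500 / 36.31 ≈ -1.062
Sk₂ < 0 ⇒ mean < median ⇒ left-skewed (negative skew).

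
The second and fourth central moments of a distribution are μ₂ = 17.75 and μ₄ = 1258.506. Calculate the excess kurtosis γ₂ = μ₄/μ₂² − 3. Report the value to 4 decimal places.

0.9945

μ₂² = 17.75² = 315.06250
μ₄/μ₂² = 1258.506 / 315.06250 = 3.99446
γ₂ = 3.99446 − 3 ≈ 0.9945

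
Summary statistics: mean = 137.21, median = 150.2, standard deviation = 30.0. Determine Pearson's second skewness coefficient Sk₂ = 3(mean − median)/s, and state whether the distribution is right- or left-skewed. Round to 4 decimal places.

Sk₂ = 3(137.21 − 150.2) / 30.0 = 3 × -12.9900 / 30.0
    = -38.9700 / 30.0 ≈ -1.2990
Sk₂ < 0 ⇒ mean < median ⇒ left-skewed (negative skew).

-1.2990, left-skewed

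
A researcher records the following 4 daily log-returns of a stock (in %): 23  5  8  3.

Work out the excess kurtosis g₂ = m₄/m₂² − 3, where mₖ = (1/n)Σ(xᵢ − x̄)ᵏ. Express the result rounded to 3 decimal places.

-0.805

x̄ = 9.7500
Σ(xᵢ − x̄)² = 246.7500 ⇒ m₂ = 61.68750
Σ(xᵢ − x̄)⁴ = 33416.5781 ⇒ m₄ = 8354.14453
m₂² = 3805.34766
g₂ = m₄/m₂² − 3 = 2.19537 − 3 ≈ -0.805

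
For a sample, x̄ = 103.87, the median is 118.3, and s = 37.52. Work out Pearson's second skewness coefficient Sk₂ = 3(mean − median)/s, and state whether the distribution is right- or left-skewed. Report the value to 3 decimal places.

Sk₂ = 3(103.87 − 118.3) / 37.52 = 3 × -14.4300 / 37.52
    = -43.2900 / 37.52 ≈ -1.154
Sk₂ < 0 ⇒ mean < median ⇒ left-skewed (negative skew).

-1.154, left-skewed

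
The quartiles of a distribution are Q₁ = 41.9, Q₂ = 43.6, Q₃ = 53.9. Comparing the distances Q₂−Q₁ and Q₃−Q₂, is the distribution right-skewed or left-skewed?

Q₂ − Q₁ = 1.7;  Q₃ − Q₂ = 10.3
Q₃ − Q₂ > Q₂ − Q₁ ⇒ the upper half is more spread out ⇒ right-skewed.

right-skewed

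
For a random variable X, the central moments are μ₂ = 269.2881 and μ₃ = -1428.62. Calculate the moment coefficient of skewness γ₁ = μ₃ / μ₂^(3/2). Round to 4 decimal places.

σ = √μ₂ = √269.2881 = 16.41000
σ³ = μ₂^(3/2) = 4419.01772
γ₁ = μ₃/σ³ = -1428.62 / 4419.01772 ≈ -0.3233

-0.3233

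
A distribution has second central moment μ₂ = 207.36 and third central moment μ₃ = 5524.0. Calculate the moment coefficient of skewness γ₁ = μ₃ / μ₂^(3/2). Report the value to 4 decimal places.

1.8500

σ = √μ₂ = √207.36 = 14.40000
σ³ = μ₂^(3/2) = 2985.98400
γ₁ = μ₃/σ³ = 5524.0 / 2985.98400 ≈ 1.8500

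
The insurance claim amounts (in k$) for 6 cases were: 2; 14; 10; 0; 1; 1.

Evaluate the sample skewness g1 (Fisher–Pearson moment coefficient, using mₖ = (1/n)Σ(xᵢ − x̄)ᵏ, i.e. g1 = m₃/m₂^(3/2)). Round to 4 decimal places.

x̄ = (2 + 14 + 10 + 0 + 1 + 1) / 6 = 4.6667
deviations (xᵢ − x̄): -2.6667, 9.3333, 5.3333, -4.6667, -3.6667, -3.6667
Σ(xᵢ − x̄)² = 171.3333 ⇒ m₂ = 171.3333/6 = 28.55556
Σ(xᵢ − x̄)³ = 745.5556 ⇒ m₃ = 745.5556/6 = 124.25926
m₂^(3/2) = 28.55556^(1.5) = 152.59346
g1 = m₃ / m₂^(3/2) = 124.25926 / 152.59346 ≈ 0.8143

0.8143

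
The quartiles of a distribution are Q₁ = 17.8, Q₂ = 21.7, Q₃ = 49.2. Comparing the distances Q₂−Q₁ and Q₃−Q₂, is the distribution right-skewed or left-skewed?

right-skewed

Q₂ − Q₁ = 3.9;  Q₃ − Q₂ = 27.5
Q₃ − Q₂ > Q₂ − Q₁ ⇒ the upper half is more spread out ⇒ right-skewed.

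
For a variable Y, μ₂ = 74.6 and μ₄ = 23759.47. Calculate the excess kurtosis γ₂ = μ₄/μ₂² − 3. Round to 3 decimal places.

μ₂² = 74.6² = 5565.16000
μ₄/μ₂² = 23759.47 / 5565.16000 = 4.26932
γ₂ = 4.26932 − 3 ≈ 1.269

1.269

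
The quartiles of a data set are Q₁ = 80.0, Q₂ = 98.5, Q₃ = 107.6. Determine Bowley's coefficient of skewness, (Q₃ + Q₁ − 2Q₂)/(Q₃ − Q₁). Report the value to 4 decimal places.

-0.3406

numerator: Q₃ + Q₁ − 2Q₂ = 107.6 + 80.0 − 2×98.5 = -9.4000
denominator: Q₃ − Q₁ = 107.6 − 80.0 = 27.6000
Bowley skewness = -9.4000 / 27.6000 ≈ -0.3406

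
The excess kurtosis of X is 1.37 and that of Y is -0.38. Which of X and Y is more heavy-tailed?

Higher excess kurtosis ⇒ heavier tails relative to the normal distribution.
1.37 vs -0.38: the larger is 1.37, so X has heavier tails. (X is leptokurtic — heavier-than-normal tails; the other is platykurtic.)

X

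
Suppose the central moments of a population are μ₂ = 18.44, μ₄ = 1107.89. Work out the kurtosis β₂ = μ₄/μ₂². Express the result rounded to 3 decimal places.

μ₂² = 18.44² = 340.03360
μ₄/μ₂² = 1107.89 / 340.03360 = 3.25818
β₂ ≈ 3.258

3.258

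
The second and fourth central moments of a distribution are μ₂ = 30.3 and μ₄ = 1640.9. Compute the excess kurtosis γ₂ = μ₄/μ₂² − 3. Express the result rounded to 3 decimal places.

-1.213

μ₂² = 30.3² = 918.09000
μ₄/μ₂² = 1640.9 / 918.09000 = 1.78730
γ₂ = 1.78730 − 3 ≈ -1.213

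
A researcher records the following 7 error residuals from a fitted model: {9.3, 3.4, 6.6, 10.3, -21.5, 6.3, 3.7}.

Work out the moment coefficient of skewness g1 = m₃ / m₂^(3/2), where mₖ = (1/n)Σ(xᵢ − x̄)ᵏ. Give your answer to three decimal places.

x̄ = (9.3 + 3.4 + 6.6 + 10.3 - 21.5 + 6.3 + 3.7) / 7 = 2.5857
deviations (xᵢ − x̄): 6.7143, 0.8143, 4.0143, 7.7143, -24.0857, 3.7143, 1.1143
Σ(xᵢ − x̄)² = 716.5286 ⇒ m₂ = 716.5286/7 = 102.36122
Σ(xᵢ − x̄)³ = -13093.0206 ⇒ m₃ = -13093.0206/7 = -1870.43152
m₂^(3/2) = 102.36122^(1.5) = 1035.62663
g1 = m₃ / m₂^(3/2) = -1870.43152 / 1035.62663 ≈ -1.806

-1.806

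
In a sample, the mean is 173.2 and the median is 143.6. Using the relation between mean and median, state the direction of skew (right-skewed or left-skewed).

right-skewed

mean − median = 173.2 − 143.6 = 29.6
mean > median ⇒ the longer tail is on the right ⇒ right-skewed (positively skewed).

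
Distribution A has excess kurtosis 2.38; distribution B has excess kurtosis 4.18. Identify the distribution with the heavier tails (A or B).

Higher excess kurtosis ⇒ heavier tails relative to the normal distribution.
2.38 vs 4.18: the larger is 4.18, so B has heavier tails.

B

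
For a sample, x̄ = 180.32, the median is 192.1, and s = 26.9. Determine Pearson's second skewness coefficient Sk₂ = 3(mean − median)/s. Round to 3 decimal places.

Sk₂ = 3(180.32 − 192.1) / 26.9 = 3 × -11.7800 / 26.9
    = -35.3400 / 26.9 ≈ -1.314

-1.314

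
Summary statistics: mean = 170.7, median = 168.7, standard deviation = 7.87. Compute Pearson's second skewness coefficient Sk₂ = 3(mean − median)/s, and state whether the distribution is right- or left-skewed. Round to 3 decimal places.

0.762, right-skewed

Sk₂ = 3(170.7 − 168.7) / 7.87 = 3 × 2.0000 / 7.87
    = 6.0000 / 7.87 ≈ 0.762
Sk₂ > 0 ⇒ mean > median ⇒ right-skewed (positive skew).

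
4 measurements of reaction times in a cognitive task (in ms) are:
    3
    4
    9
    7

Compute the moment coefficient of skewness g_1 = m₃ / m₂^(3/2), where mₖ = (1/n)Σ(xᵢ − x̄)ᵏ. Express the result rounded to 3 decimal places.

x̄ = (3 + 4 + 9 + 7) / 4 = 5.7500
deviations (xᵢ − x̄): -2.7500, -1.7500, 3.2500, 1.2500
Σ(xᵢ − x̄)² = 22.7500 ⇒ m₂ = 22.7500/4 = 5.68750
Σ(xᵢ − x̄)³ = 10.1250 ⇒ m₃ = 10.1250/4 = 2.53125
m₂^(3/2) = 5.68750^(1.5) = 13.56382
g_1 = m₃ / m₂^(3/2) = 2.53125 / 13.56382 ≈ 0.187

0.187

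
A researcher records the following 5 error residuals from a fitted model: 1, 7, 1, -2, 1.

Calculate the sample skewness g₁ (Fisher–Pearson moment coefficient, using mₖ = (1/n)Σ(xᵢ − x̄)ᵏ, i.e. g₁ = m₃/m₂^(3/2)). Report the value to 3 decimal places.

0.868

x̄ = (1 + 7 + 1 - 2 + 1) / 5 = 1.6000
deviations (xᵢ − x̄): -0.6000, 5.4000, -0.6000, -3.6000, -0.6000
Σ(xᵢ − x̄)² = 43.2000 ⇒ m₂ = 43.2000/5 = 8.64000
Σ(xᵢ − x̄)³ = 110.1600 ⇒ m₃ = 110.1600/5 = 22.03200
m₂^(3/2) = 8.64000^(1.5) = 25.39631
g₁ = m₃ / m₂^(3/2) = 22.03200 / 25.39631 ≈ 0.868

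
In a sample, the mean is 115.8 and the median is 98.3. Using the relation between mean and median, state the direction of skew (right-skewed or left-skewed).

right-skewed

mean − median = 115.8 − 98.3 = 17.5
mean > median ⇒ the longer tail is on the right ⇒ right-skewed (positively skewed).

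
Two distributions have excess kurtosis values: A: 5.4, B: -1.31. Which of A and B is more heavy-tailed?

A

Higher excess kurtosis ⇒ heavier tails relative to the normal distribution.
5.4 vs -1.31: the larger is 5.4, so A has heavier tails. (A is leptokurtic — heavier-than-normal tails; the other is platykurtic.)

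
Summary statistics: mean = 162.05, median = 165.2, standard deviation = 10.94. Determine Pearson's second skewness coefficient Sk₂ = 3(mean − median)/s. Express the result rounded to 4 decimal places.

Sk₂ = 3(162.05 − 165.2) / 10.94 = 3 × -3.1500 / 10.94
    = -9.4500 / 10.94 ≈ -0.8638

-0.8638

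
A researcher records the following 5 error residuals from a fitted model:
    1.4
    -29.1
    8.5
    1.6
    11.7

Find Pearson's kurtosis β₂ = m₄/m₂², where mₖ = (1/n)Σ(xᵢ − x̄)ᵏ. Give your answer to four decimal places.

2.9015

x̄ = -1.1800
Σ(xᵢ − x̄)² = 1053.5080 ⇒ m₂ = 210.70160
Σ(xᵢ − x̄)⁴ = 644066.5358 ⇒ m₄ = 128813.30717
m₂² = 44395.16424
β₂ = m₄/m₂² = 128813.30717 / 44395.16424 ≈ 2.9015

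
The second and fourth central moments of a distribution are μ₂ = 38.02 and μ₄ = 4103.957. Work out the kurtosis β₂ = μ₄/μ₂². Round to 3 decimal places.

μ₂² = 38.02² = 1445.52040
μ₄/μ₂² = 4103.957 / 1445.52040 = 2.83909
β₂ ≈ 2.839

2.839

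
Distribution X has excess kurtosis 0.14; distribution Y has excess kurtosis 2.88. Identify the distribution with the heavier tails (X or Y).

Higher excess kurtosis ⇒ heavier tails relative to the normal distribution.
0.14 vs 2.88: the larger is 2.88, so Y has heavier tails.

Y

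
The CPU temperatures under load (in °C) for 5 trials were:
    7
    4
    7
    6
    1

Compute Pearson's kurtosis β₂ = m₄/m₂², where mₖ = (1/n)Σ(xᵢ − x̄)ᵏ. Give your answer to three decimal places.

2.145

x̄ = 5.0000
Σ(xᵢ − x̄)² = 26.0000 ⇒ m₂ = 5.20000
Σ(xᵢ − x̄)⁴ = 290.0000 ⇒ m₄ = 58.00000
m₂² = 27.04000
β₂ = m₄/m₂² = 58.00000 / 27.04000 ≈ 2.145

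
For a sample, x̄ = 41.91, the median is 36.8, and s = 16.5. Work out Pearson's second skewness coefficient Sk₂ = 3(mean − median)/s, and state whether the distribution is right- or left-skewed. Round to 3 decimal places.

0.929, right-skewed

Sk₂ = 3(41.91 − 36.8) / 16.5 = 3 × 5.1100 / 16.5
    = 15.3300 / 16.5 ≈ 0.929
Sk₂ > 0 ⇒ mean > median ⇒ right-skewed (positive skew).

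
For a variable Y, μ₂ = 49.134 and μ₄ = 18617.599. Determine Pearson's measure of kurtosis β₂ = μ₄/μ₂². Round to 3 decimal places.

7.712

μ₂² = 49.134² = 2414.14996
μ₄/μ₂² = 18617.599 / 2414.14996 = 7.71187
β₂ ≈ 7.712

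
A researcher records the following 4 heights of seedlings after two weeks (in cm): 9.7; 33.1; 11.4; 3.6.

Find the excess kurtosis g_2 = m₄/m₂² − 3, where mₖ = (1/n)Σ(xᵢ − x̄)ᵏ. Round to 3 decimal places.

-0.810

x̄ = 14.4500
Σ(xᵢ − x̄)² = 497.4100 ⇒ m₂ = 124.35250
Σ(xᵢ − x̄)⁴ = 135434.6814 ⇒ m₄ = 33858.67036
m₂² = 15463.54426
g_2 = m₄/m₂² − 3 = 2.18958 − 3 ≈ -0.810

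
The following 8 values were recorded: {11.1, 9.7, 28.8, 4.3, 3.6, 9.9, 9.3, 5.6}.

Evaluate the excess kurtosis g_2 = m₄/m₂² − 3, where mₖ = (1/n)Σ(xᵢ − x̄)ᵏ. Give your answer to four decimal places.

x̄ = 10.2875
Σ(xᵢ − x̄)² = 447.3888 ⇒ m₂ = 55.92359
Σ(xᵢ − x̄)⁴ = 121221.6405 ⇒ m₄ = 15152.70506
m₂² = 3127.44834
g_2 = m₄/m₂² − 3 = 4.84507 − 3 ≈ 1.8451

1.8451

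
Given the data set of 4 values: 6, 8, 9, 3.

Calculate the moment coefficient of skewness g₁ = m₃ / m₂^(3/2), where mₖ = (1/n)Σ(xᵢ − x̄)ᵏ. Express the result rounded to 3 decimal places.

-0.499

x̄ = (6 + 8 + 9 + 3) / 4 = 6.5000
deviations (xᵢ − x̄): -0.5000, 1.5000, 2.5000, -3.5000
Σ(xᵢ − x̄)² = 21.0000 ⇒ m₂ = 21.0000/4 = 5.25000
Σ(xᵢ − x̄)³ = -24.0000 ⇒ m₃ = -24.0000/4 = -6.00000
m₂^(3/2) = 5.25000^(1.5) = 12.02926
g₁ = m₃ / m₂^(3/2) = -6.00000 / 12.02926 ≈ -0.499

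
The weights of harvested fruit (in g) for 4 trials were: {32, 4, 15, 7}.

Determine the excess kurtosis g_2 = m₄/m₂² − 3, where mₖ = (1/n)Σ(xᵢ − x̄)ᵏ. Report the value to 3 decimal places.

x̄ = 14.5000
Σ(xᵢ − x̄)² = 473.0000 ⇒ m₂ = 118.25000
Σ(xᵢ − x̄)⁴ = 109108.2500 ⇒ m₄ = 27277.06250
m₂² = 13983.06250
g_2 = m₄/m₂² − 3 = 1.95072 − 3 ≈ -1.049

-1.049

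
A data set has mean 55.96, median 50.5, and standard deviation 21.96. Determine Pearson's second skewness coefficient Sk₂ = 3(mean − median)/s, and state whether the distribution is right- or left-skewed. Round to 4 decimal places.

Sk₂ = 3(55.96 − 50.5) / 21.96 = 3 × 5.4600 / 21.96
    = 16.3800 / 21.96 ≈ 0.7459
Sk₂ > 0 ⇒ mean > median ⇒ right-skewed (positive skew).

0.7459, right-skewed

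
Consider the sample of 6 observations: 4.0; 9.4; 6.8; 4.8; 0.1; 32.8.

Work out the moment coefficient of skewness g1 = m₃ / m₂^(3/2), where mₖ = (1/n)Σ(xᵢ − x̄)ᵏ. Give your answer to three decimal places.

x̄ = (4.0 + 9.4 + 6.8 + 4.8 + 0.1 + 32.8) / 6 = 9.6500
deviations (xᵢ − x̄): -5.6500, -0.2500, -2.8500, -4.8500, -9.5500, 23.1500
Σ(xᵢ − x̄)² = 690.7550 ⇒ m₂ = 690.7550/6 = 115.12583
Σ(xᵢ − x̄)³ = 11218.0110 ⇒ m₃ = 11218.0110/6 = 1869.66850
m₂^(3/2) = 115.12583^(1.5) = 1235.26228
g1 = m₃ / m₂^(3/2) = 1869.66850 / 1235.26228 ≈ 1.514

1.514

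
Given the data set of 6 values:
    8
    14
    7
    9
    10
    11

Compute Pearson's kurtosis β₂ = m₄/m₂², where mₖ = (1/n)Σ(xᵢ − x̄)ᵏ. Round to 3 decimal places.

x̄ = 9.8333
Σ(xᵢ − x̄)² = 30.8333 ⇒ m₂ = 5.13889
Σ(xᵢ − x̄)⁴ = 379.4861 ⇒ m₄ = 63.24769
m₂² = 26.40818
β₂ = m₄/m₂² = 63.24769 / 26.40818 ≈ 2.395

2.395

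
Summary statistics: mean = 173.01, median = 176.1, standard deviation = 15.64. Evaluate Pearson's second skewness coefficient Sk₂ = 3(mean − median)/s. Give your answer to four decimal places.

Sk₂ = 3(173.01 − 176.1) / 15.64 = 3 × -3.0900 / 15.64
    = -9.2700 / 15.64 ≈ -0.5927

-0.5927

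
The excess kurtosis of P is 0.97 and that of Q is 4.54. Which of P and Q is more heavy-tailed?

Q

Higher excess kurtosis ⇒ heavier tails relative to the normal distribution.
0.97 vs 4.54: the larger is 4.54, so Q has heavier tails.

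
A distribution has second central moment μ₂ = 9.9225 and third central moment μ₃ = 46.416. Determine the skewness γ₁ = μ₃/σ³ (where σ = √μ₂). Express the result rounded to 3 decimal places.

σ = √μ₂ = √9.9225 = 3.15000
σ³ = μ₂^(3/2) = 31.25587
γ₁ = μ₃/σ³ = 46.416 / 31.25587 ≈ 1.485

1.485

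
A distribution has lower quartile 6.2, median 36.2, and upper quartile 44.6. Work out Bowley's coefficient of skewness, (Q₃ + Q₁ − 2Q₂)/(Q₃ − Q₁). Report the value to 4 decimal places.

-0.5625

numerator: Q₃ + Q₁ − 2Q₂ = 44.6 + 6.2 − 2×36.2 = -21.6000
denominator: Q₃ − Q₁ = 44.6 − 6.2 = 38.4000
Bowley skewness = -21.6000 / 38.4000 ≈ -0.5625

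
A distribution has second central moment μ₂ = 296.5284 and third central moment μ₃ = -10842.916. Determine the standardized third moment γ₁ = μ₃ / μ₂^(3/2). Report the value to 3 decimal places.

-2.123

σ = √μ₂ = √296.5284 = 17.22000
σ³ = μ₂^(3/2) = 5106.21905
γ₁ = μ₃/σ³ = -10842.916 / 5106.21905 ≈ -2.123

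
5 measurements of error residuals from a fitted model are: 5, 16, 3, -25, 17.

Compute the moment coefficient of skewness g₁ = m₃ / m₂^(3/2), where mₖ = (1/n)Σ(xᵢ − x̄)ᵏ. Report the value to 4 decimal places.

x̄ = (5 + 16 + 3 - 25 + 17) / 5 = 3.2000
deviations (xᵢ − x̄): 1.8000, 12.8000, -0.2000, -28.2000, 13.8000
Σ(xᵢ − x̄)² = 1152.8000 ⇒ m₂ = 1152.8000/5 = 230.56000
Σ(xᵢ − x̄)³ = -17694.7200 ⇒ m₃ = -17694.7200/5 = -3538.94400
m₂^(3/2) = 230.56000^(1.5) = 3500.86969
g₁ = m₃ / m₂^(3/2) = -3538.94400 / 3500.86969 ≈ -1.0109

-1.0109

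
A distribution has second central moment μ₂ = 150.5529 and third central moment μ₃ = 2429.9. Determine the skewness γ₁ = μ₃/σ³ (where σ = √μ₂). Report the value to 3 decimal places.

1.315

σ = √μ₂ = √150.5529 = 12.27000
σ³ = μ₂^(3/2) = 1847.28408
γ₁ = μ₃/σ³ = 2429.9 / 1847.28408 ≈ 1.315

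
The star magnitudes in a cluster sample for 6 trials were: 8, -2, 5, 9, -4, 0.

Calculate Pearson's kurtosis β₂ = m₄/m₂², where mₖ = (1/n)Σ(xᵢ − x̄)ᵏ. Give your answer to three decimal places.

1.368

x̄ = 2.6667
Σ(xᵢ − x̄)² = 147.3333 ⇒ m₂ = 24.55556
Σ(xᵢ − x̄)⁴ = 4947.7778 ⇒ m₄ = 824.62963
m₂² = 602.97531
β₂ = m₄/m₂² = 824.62963 / 602.97531 ≈ 1.368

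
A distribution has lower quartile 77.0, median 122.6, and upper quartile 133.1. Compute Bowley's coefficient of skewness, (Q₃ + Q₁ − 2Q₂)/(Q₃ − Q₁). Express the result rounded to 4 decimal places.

numerator: Q₃ + Q₁ − 2Q₂ = 133.1 + 77.0 − 2×122.6 = -35.1000
denominator: Q₃ − Q₁ = 133.1 − 77.0 = 56.1000
Bowley skewness = -35.1000 / 56.1000 ≈ -0.6257

-0.6257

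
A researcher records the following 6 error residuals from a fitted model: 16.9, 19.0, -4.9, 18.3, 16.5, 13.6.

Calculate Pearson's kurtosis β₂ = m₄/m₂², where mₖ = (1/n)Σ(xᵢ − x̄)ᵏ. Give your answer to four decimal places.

3.8947

x̄ = 13.2333
Σ(xᵢ − x̄)² = 411.9933 ⇒ m₂ = 68.66556
Σ(xᵢ − x̄)⁴ = 110180.6388 ⇒ m₄ = 18363.43980
m₂² = 4714.95852
β₂ = m₄/m₂² = 18363.43980 / 4714.95852 ≈ 3.8947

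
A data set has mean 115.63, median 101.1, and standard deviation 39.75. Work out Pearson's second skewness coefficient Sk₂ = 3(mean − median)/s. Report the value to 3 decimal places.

1.097

Sk₂ = 3(115.63 − 101.1) / 39.75 = 3 × 14.5300 / 39.75
    = 43.5900 / 39.75 ≈ 1.097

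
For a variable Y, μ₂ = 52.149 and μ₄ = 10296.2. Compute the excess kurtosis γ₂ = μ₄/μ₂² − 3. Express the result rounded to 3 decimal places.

μ₂² = 52.149² = 2719.51820
μ₄/μ₂² = 10296.2 / 2719.51820 = 3.78604
γ₂ = 3.78604 − 3 ≈ 0.786

0.786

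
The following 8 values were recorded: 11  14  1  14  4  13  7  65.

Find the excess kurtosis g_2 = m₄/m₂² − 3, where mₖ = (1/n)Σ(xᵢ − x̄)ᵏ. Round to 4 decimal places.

2.5329

x̄ = 16.1250
Σ(xᵢ − x̄)² = 2892.8750 ⇒ m₂ = 361.60938
Σ(xᵢ − x̄)⁴ = 5787907.7129 ⇒ m₄ = 723488.46411
m₂² = 130761.34009
g_2 = m₄/m₂² − 3 = 5.53289 − 3 ≈ 2.5329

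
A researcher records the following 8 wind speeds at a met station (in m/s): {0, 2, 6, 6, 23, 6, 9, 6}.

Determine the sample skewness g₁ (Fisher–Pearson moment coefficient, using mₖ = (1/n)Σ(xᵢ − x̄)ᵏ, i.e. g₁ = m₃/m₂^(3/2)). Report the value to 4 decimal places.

1.5413

x̄ = (0 + 2 + 6 + 6 + 23 + 6 + 9 + 6) / 8 = 7.2500
deviations (xᵢ − x̄): -7.2500, -5.2500, -1.2500, -1.2500, 15.7500, -1.2500, 1.7500, -1.2500
Σ(xᵢ − x̄)² = 337.5000 ⇒ m₂ = 337.5000/8 = 42.18750
Σ(xᵢ − x̄)³ = 3378.7500 ⇒ m₃ = 3378.7500/8 = 422.34375
m₂^(3/2) = 42.18750^(1.5) = 274.01585
g₁ = m₃ / m₂^(3/2) = 422.34375 / 274.01585 ≈ 1.5413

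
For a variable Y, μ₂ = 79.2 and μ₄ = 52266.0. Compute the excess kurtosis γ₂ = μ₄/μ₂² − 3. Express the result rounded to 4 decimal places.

μ₂² = 79.2² = 6272.64000
μ₄/μ₂² = 52266.0 / 6272.64000 = 8.33238
γ₂ = 8.33238 − 3 ≈ 5.3324

5.3324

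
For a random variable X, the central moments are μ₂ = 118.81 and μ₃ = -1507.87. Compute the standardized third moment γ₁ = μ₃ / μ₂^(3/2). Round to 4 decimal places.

σ = √μ₂ = √118.81 = 10.90000
σ³ = μ₂^(3/2) = 1295.02900
γ₁ = μ₃/σ³ = -1507.87 / 1295.02900 ≈ -1.1644

-1.1644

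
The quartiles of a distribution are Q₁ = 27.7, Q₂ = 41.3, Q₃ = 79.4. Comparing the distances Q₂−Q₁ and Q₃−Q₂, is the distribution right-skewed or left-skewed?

Q₂ − Q₁ = 13.6;  Q₃ − Q₂ = 38.1
Q₃ − Q₂ > Q₂ − Q₁ ⇒ the upper half is more spread out ⇒ right-skewed.

right-skewed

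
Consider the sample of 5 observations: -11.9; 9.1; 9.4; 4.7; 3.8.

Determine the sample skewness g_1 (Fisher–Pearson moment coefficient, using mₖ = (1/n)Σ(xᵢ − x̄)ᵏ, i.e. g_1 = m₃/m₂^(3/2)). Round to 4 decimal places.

x̄ = (-11.9 + 9.1 + 9.4 + 4.7 + 3.8) / 5 = 3.0200
deviations (xᵢ − x̄): -14.9200, 6.0800, 6.3800, 1.6800, 0.7800
Σ(xᵢ − x̄)² = 303.7080 ⇒ m₂ = 303.7080/5 = 60.74160
Σ(xᵢ − x̄)³ = -2831.6215 ⇒ m₃ = -2831.6215/5 = -566.32430
m₂^(3/2) = 60.74160^(1.5) = 473.40119
g_1 = m₃ / m₂^(3/2) = -566.32430 / 473.40119 ≈ -1.1963

-1.1963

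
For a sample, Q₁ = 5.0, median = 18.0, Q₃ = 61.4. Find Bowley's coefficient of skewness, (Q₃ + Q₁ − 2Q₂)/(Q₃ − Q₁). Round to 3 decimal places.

0.539

numerator: Q₃ + Q₁ − 2Q₂ = 61.4 + 5.0 − 2×18.0 = 30.4000
denominator: Q₃ − Q₁ = 61.4 − 5.0 = 56.4000
Bowley skewness = 30.4000 / 56.4000 ≈ 0.539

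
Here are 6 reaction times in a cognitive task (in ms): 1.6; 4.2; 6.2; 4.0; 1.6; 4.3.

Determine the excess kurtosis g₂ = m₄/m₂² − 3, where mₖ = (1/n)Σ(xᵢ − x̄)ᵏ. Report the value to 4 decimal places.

-1.1172

x̄ = 3.6500
Σ(xᵢ − x̄)² = 15.7550 ⇒ m₂ = 2.62583
Σ(xᵢ − x̄)⁴ = 77.8895 ⇒ m₄ = 12.98159
m₂² = 6.89500
g₂ = m₄/m₂² − 3 = 1.88275 − 3 ≈ -1.1172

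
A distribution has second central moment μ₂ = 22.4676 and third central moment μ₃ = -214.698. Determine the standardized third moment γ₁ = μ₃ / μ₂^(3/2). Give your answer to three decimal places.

-2.016

σ = √μ₂ = √22.4676 = 4.74000
σ³ = μ₂^(3/2) = 106.49642
γ₁ = μ₃/σ³ = -214.698 / 106.49642 ≈ -2.016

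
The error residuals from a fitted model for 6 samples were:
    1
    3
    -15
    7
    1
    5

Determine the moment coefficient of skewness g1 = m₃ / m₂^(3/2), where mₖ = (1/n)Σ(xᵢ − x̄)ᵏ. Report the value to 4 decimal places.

-1.4351

x̄ = (1 + 3 - 15 + 7 + 1 + 5) / 6 = 0.3333
deviations (xᵢ − x̄): 0.6667, 2.6667, -15.3333, 6.6667, 0.6667, 4.6667
Σ(xᵢ − x̄)² = 309.3333 ⇒ m₂ = 309.3333/6 = 51.55556
Σ(xᵢ − x̄)³ = -3187.5556 ⇒ m₃ = -3187.5556/6 = -531.25926
m₂^(3/2) = 51.55556^(1.5) = 370.18022
g1 = m₃ / m₂^(3/2) = -531.25926 / 370.18022 ≈ -1.4351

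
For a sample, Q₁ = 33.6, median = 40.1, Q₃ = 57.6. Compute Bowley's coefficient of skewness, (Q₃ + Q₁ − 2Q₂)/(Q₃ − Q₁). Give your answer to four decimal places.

numerator: Q₃ + Q₁ − 2Q₂ = 57.6 + 33.6 − 2×40.1 = 11.0000
denominator: Q₃ − Q₁ = 57.6 − 33.6 = 24.0000
Bowley skewness = 11.0000 / 24.0000 ≈ 0.4583

0.4583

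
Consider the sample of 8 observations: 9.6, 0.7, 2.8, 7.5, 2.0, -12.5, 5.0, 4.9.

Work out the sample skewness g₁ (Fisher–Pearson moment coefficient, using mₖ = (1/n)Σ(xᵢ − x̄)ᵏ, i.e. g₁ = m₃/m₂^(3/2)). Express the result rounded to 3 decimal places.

-1.444

x̄ = (9.6 + 0.7 + 2.8 + 7.5 + 2.0 - 12.5 + 5.0 + 4.9) / 8 = 2.5000
deviations (xᵢ − x̄): 7.1000, -1.8000, 0.3000, 5.0000, -0.5000, -15.0000, 2.5000, 2.4000
Σ(xᵢ − x̄)² = 316.0000 ⇒ m₂ = 316.0000/8 = 39.50000
Σ(xᵢ − x̄)³ = -2868.5700 ⇒ m₃ = -2868.5700/8 = -358.57125
m₂^(3/2) = 39.50000^(1.5) = 248.25365
g₁ = m₃ / m₂^(3/2) = -358.57125 / 248.25365 ≈ -1.444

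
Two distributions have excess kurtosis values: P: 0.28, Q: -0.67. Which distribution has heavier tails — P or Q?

Higher excess kurtosis ⇒ heavier tails relative to the normal distribution.
0.28 vs -0.67: the larger is 0.28, so P has heavier tails. (P is leptokurtic — heavier-than-normal tails; the other is platykurtic.)

P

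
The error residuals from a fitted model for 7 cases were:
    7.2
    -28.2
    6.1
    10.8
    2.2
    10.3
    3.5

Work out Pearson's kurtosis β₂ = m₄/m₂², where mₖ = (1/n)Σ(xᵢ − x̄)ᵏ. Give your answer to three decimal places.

4.670

x̄ = 1.7000
Σ(xᵢ − x̄)² = 1103.8800 ⇒ m₂ = 157.69714
Σ(xᵢ − x̄)⁴ = 812881.8900 ⇒ m₄ = 116125.98429
m₂² = 24868.38887
β₂ = m₄/m₂² = 116125.98429 / 24868.38887 ≈ 4.670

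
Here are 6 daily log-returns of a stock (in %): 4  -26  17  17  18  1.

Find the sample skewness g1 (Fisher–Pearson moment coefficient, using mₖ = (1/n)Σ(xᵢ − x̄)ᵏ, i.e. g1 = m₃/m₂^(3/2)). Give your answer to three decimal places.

-1.123

x̄ = (4 - 26 + 17 + 17 + 18 + 1) / 6 = 5.1667
deviations (xᵢ − x̄): -1.1667, -31.1667, 11.8333, 11.8333, 12.8333, -4.1667
Σ(xᵢ − x̄)² = 1434.8333 ⇒ m₂ = 1434.8333/6 = 239.13889
Σ(xᵢ − x̄)³ = -24920.4444 ⇒ m₃ = -24920.4444/6 = -4153.40741
m₂^(3/2) = 239.13889^(1.5) = 3698.07156
g1 = m₃ / m₂^(3/2) = -4153.40741 / 3698.07156 ≈ -1.123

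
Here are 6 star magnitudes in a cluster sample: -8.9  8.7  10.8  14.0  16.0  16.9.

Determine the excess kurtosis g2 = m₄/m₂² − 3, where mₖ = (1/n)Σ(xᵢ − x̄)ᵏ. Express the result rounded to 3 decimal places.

0.478

x̄ = 9.5833
Σ(xᵢ − x̄)² = 458.1083 ⇒ m₂ = 76.35139
Σ(xᵢ − x̄)⁴ = 121657.9589 ⇒ m₄ = 20276.32649
m₂² = 5829.53459
g2 = m₄/m₂² − 3 = 3.47821 − 3 ≈ 0.478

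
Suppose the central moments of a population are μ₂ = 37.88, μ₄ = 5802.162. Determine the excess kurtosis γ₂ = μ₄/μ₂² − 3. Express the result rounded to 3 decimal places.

1.044

μ₂² = 37.88² = 1434.89440
μ₄/μ₂² = 5802.162 / 1434.89440 = 4.04362
γ₂ = 4.04362 − 3 ≈ 1.044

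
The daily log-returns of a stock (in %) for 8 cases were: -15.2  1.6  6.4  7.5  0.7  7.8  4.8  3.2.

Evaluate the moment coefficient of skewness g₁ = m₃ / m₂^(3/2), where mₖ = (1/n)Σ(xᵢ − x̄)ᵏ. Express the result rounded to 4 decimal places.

-1.7388

x̄ = (-15.2 + 1.6 + 6.4 + 7.5 + 0.7 + 7.8 + 4.8 + 3.2) / 8 = 2.1000
deviations (xᵢ − x̄): -17.3000, -0.5000, 4.3000, 5.4000, -1.4000, 5.7000, 2.7000, 1.1000
Σ(xᵢ − x̄)² = 390.1400 ⇒ m₂ = 390.1400/8 = 48.76750
Σ(xᵢ − x̄)³ = -4737.4080 ⇒ m₃ = -4737.4080/8 = -592.17600
m₂^(3/2) = 48.76750^(1.5) = 340.56165
g₁ = m₃ / m₂^(3/2) = -592.17600 / 340.56165 ≈ -1.7388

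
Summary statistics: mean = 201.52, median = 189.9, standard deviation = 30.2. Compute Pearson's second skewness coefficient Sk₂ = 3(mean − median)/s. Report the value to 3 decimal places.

Sk₂ = 3(201.52 − 189.9) / 30.2 = 3 × 11.6200 / 30.2
    = 34.8600 / 30.2 ≈ 1.154

1.154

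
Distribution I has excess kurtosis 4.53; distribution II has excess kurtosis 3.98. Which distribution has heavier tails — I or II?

I

Higher excess kurtosis ⇒ heavier tails relative to the normal distribution.
4.53 vs 3.98: the larger is 4.53, so I has heavier tails.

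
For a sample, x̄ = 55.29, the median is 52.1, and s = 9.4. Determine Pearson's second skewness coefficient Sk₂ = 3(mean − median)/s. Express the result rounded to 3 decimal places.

Sk₂ = 3(55.29 − 52.1) / 9.4 = 3 × 3.1900 / 9.4
    = 9.5700 / 9.4 ≈ 1.018

1.018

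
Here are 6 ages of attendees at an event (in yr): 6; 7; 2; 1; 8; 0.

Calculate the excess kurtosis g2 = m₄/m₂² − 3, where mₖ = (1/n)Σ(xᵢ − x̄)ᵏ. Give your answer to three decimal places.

-1.741

x̄ = 4.0000
Σ(xᵢ − x̄)² = 58.0000 ⇒ m₂ = 9.66667
Σ(xᵢ − x̄)⁴ = 706.0000 ⇒ m₄ = 117.66667
m₂² = 93.44444
g2 = m₄/m₂² − 3 = 1.25922 − 3 ≈ -1.741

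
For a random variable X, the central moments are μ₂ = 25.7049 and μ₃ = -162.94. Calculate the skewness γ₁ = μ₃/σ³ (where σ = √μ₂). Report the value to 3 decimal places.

σ = √μ₂ = √25.7049 = 5.07000
σ³ = μ₂^(3/2) = 130.32384
γ₁ = μ₃/σ³ = -162.94 / 130.32384 ≈ -1.250

-1.250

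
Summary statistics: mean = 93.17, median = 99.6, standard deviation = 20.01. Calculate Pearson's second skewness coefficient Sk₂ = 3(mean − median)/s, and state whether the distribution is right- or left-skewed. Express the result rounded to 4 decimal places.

Sk₂ = 3(93.17 − 99.6) / 20.01 = 3 × -6.4300 / 20.01
    = -19.2900 / 20.01 ≈ -0.9640
Sk₂ < 0 ⇒ mean < median ⇒ left-skewed (negative skew).

-0.9640, left-skewed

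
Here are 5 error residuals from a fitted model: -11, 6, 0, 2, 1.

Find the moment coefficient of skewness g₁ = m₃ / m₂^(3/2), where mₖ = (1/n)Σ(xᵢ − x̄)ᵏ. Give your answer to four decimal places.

-0.9967

x̄ = (-11 + 6 + 0 + 2 + 1) / 5 = -0.4000
deviations (xᵢ − x̄): -10.6000, 6.4000, 0.4000, 2.4000, 1.4000
Σ(xᵢ − x̄)² = 161.2000 ⇒ m₂ = 161.2000/5 = 32.24000
Σ(xᵢ − x̄)³ = -912.2400 ⇒ m₃ = -912.2400/5 = -182.44800
m₂^(3/2) = 32.24000^(1.5) = 183.05962
g₁ = m₃ / m₂^(3/2) = -182.44800 / 183.05962 ≈ -0.9967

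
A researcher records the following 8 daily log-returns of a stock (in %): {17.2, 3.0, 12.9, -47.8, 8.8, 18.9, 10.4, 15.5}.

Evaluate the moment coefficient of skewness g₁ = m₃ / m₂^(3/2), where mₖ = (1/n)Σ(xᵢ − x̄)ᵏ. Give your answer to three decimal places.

-2.034

x̄ = (17.2 + 3.0 + 12.9 - 47.8 + 8.8 + 18.9 + 10.4 + 15.5) / 8 = 4.8625
deviations (xᵢ − x̄): 12.3375, -1.8625, 8.0375, -52.6625, 3.9375, 14.0375, 5.5375, 10.6375
Σ(xᵢ − x̄)² = 3349.9987 ⇒ m₂ = 3349.9987/8 = 418.74984
Σ(xᵢ − x̄)³ = -139459.5897 ⇒ m₃ = -139459.5897/8 = -17432.44871
m₂^(3/2) = 418.74984^(1.5) = 8569.03639
g₁ = m₃ / m₂^(3/2) = -17432.44871 / 8569.03639 ≈ -2.034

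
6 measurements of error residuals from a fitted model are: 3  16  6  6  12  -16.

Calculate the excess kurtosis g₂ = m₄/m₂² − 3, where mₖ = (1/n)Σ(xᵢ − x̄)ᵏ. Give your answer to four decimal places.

0.1245

x̄ = 4.5000
Σ(xᵢ − x̄)² = 615.5000 ⇒ m₂ = 102.58333
Σ(xᵢ − x̄)⁴ = 197279.3750 ⇒ m₄ = 32879.89583
m₂² = 10523.34028
g₂ = m₄/m₂² − 3 = 3.12447 − 3 ≈ 0.1245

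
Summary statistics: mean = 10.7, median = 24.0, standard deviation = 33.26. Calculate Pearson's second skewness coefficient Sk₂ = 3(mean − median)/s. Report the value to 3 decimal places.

Sk₂ = 3(10.7 − 24.0) / 33.26 = 3 × -13.3000 / 33.26
    = -39.9000 / 33.26 ≈ -1.200

-1.200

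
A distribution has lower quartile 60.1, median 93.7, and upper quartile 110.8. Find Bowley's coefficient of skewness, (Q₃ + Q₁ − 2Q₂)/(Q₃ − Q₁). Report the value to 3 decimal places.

-0.325

numerator: Q₃ + Q₁ − 2Q₂ = 110.8 + 60.1 − 2×93.7 = -16.5000
denominator: Q₃ − Q₁ = 110.8 − 60.1 = 50.7000
Bowley skewness = -16.5000 / 50.7000 ≈ -0.325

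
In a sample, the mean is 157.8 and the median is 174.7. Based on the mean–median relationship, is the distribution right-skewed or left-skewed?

mean − median = 157.8 − 174.7 = -16.9
mean < median ⇒ the longer tail is on the left ⇒ left-skewed (negatively skewed).

left-skewed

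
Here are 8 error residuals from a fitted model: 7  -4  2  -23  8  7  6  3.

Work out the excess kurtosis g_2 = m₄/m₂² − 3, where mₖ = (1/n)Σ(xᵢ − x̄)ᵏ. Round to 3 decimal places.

x̄ = 0.7500
Σ(xᵢ − x̄)² = 751.5000 ⇒ m₂ = 93.93750
Σ(xᵢ − x̄)⁴ = 325277.9063 ⇒ m₄ = 40659.73828
m₂² = 8824.25391
g_2 = m₄/m₂² − 3 = 4.60773 − 3 ≈ 1.608

1.608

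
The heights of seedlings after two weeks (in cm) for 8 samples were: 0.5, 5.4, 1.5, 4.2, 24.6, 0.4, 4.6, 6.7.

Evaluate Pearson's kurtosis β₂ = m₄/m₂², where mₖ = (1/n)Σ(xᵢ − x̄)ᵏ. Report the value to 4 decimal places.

5.1981

x̄ = 5.9875
Σ(xᵢ − x̄)² = 433.8688 ⇒ m₂ = 54.23359
Σ(xᵢ − x̄)⁴ = 122311.6764 ⇒ m₄ = 15288.95955
m₂² = 2941.28269
β₂ = m₄/m₂² = 15288.95955 / 2941.28269 ≈ 5.1981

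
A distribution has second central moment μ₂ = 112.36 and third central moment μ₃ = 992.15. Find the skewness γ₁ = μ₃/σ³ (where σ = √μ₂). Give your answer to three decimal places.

σ = √μ₂ = √112.36 = 10.60000
σ³ = μ₂^(3/2) = 1191.01600
γ₁ = μ₃/σ³ = 992.15 / 1191.01600 ≈ 0.833

0.833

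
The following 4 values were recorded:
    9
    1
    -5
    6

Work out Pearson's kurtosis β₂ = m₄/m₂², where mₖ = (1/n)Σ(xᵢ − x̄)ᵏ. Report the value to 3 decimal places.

x̄ = 2.7500
Σ(xᵢ − x̄)² = 112.7500 ⇒ m₂ = 28.18750
Σ(xᵢ − x̄)⁴ = 5254.3281 ⇒ m₄ = 1313.58203
m₂² = 794.53516
β₂ = m₄/m₂² = 1313.58203 / 794.53516 ≈ 1.653

1.653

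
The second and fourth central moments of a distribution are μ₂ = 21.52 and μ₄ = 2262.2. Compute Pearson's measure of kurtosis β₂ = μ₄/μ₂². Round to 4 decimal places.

μ₂² = 21.52² = 463.11040
μ₄/μ₂² = 2262.2 / 463.11040 = 4.88480
β₂ ≈ 4.8848

4.8848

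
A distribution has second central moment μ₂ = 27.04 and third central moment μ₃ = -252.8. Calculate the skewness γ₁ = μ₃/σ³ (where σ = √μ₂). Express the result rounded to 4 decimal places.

-1.7979

σ = √μ₂ = √27.04 = 5.20000
σ³ = μ₂^(3/2) = 140.60800
γ₁ = μ₃/σ³ = -252.8 / 140.60800 ≈ -1.7979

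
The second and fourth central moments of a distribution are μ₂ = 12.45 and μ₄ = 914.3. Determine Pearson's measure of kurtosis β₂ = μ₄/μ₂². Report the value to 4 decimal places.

μ₂² = 12.45² = 155.00250
μ₄/μ₂² = 914.3 / 155.00250 = 5.89861
β₂ ≈ 5.8986

5.8986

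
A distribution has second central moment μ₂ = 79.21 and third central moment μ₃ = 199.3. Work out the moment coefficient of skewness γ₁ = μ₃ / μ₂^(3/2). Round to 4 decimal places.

0.2827

σ = √μ₂ = √79.21 = 8.90000
σ³ = μ₂^(3/2) = 704.96900
γ₁ = μ₃/σ³ = 199.3 / 704.96900 ≈ 0.2827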